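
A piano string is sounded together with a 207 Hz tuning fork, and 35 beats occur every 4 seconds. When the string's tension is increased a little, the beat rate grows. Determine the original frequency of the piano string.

215.75 Hz

Beat frequency = 35/4 = 8.75 Hz.
|f − 207| = 8.75, so the piano string was at either 198.25 Hz or 215.75 Hz.
Higher tension means higher frequency; the adjustment raises the piano string's frequency.
The beat rate rose, so the adjustment moved the piano string further from 207 Hz — it was already above the reference.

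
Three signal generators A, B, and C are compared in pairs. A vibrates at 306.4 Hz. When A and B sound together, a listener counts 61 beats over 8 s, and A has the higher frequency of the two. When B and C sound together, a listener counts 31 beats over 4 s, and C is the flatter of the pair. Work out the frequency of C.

291.025 Hz

A–B: Beat frequency = 61/8 = 7.625 Hz.
B is below A, so f_B = 306.4 − 7.625 = 298.775 Hz.
B–C: Beat frequency = 31/4 = 7.75 Hz.
C is below B, so f_C = 298.775 − 7.75 = 291.025 Hz.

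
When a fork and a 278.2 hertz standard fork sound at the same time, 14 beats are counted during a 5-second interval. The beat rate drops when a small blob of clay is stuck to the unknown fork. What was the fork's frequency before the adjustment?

281 Hz

Beat frequency = 14/5 = 2.8 Hz.
|f − 278.2| = 2.8, so the fork was at either 275.4 Hz or 281 Hz.
Adding mass to a fork lowers its frequency; the adjustment lowers the fork's frequency.
The beat rate fell, so the adjustment moved the fork toward 278.2 Hz — it must have started above the reference.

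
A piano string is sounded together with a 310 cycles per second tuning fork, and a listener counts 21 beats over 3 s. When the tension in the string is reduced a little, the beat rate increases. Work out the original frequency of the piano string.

Beat frequency = 21/3 = 7 Hz.
|f − 310| = 7, so the piano string was at either 303 Hz or 317 Hz.
Lower tension means lower frequency; the adjustment lowers the piano string's frequency.
The beat rate rose, so the adjustment moved the piano string further from 310 Hz — it was already below the reference.

303 Hz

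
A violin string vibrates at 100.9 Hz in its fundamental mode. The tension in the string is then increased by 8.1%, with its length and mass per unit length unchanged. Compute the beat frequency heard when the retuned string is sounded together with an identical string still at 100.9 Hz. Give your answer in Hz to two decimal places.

4.01 Hz

For a string, f ∝ √T, so the new frequency is 100.9·√1.081 = 104.9069 Hz.
f_beat = |104.9069 − 100.9| = 4.01 Hz.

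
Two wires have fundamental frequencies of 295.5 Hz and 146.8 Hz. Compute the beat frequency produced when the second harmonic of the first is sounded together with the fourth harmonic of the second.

Second harmonic of the first: 2·295.5 = 591.0 Hz.
Fourth harmonic of the second: 4·146.8 = 587.2 Hz.
f_beat = |591.0 − 587.2| = 3.8 Hz.

3.8 Hz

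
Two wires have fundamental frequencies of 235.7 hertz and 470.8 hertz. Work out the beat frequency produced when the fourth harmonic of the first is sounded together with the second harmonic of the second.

1.2 Hz

Fourth harmonic of the first: 4·235.7 = 942.8 Hz.
Second harmonic of the second: 2·470.8 = 941.6 Hz.
f_beat = |942.8 − 941.6| = 1.2 Hz.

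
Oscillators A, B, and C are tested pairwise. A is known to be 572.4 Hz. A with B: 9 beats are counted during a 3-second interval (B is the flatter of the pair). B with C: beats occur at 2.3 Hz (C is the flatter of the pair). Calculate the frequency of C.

A–B: Beat frequency = 9/3 = 3 Hz.
B is below A, so f_B = 572.4 − 3 = 569.4 Hz.
C is below B, so f_C = 569.4 − 2.3 = 567.1 Hz.

567.1 Hz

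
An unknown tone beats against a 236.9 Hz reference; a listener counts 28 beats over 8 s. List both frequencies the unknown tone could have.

233.4 Hz or 240.4 Hz

Beat frequency = 28/8 = 3.5 Hz.
|f − 236.9| = 3.5, so f = 236.9 ± 3.5.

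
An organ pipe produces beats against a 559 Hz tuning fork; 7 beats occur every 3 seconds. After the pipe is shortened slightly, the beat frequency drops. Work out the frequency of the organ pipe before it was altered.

556.6667 Hz

Beat frequency = 7/3 = 2.3333 Hz.
|f − 559| = 2.3333, so the organ pipe was at either 556.6667 Hz or 561.3333 Hz.
A shorter pipe has a higher fundamental; the adjustment raises the organ pipe's frequency.
The beat rate fell, so the adjustment moved the organ pipe toward 559 Hz — it must have started below the reference.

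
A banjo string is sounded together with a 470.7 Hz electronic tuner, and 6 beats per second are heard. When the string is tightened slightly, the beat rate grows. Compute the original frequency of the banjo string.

|f − 470.7| = 6, so the banjo string was at either 464.7 Hz or 476.7 Hz.
Increasing tension raises a string's frequency; the adjustment raises the banjo string's frequency.
The beat rate rose, so the adjustment moved the banjo string further from 470.7 Hz — it was already above the reference.

476.7 Hz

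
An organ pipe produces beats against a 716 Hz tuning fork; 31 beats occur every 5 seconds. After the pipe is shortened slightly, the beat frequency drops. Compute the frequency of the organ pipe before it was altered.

709.8 Hz

Beat frequency = 31/5 = 6.2 Hz.
|f − 716| = 6.2, so the organ pipe was at either 709.8 Hz or 722.2 Hz.
A shorter pipe has a higher fundamental; the adjustment raises the organ pipe's frequency.
The beat rate fell, so the adjustment moved the organ pipe toward 716 Hz — it must have started below the reference.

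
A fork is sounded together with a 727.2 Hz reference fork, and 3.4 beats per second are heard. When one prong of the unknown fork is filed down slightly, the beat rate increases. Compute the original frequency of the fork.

|f − 727.2| = 3.4, so the fork was at either 723.8 Hz or 730.6 Hz.
Filing a prong removes mass and raises the fork's frequency; the adjustment raises the fork's frequency.
The beat rate rose, so the adjustment moved the fork further from 727.2 Hz — it was already above the reference.

730.6 Hz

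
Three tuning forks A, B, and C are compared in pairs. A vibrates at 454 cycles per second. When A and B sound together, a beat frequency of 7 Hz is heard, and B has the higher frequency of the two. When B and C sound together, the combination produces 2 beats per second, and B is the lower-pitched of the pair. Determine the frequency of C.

463 Hz

B is above A, so f_B = 454 + 7 = 461 Hz.
C is above B, so f_C = 461 + 2 = 463 Hz.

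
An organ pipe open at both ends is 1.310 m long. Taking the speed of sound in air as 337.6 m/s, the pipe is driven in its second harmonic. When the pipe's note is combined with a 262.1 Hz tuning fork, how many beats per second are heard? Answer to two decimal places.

Open pipe: f_n = n·v/(2L) = 2·337.6/(2·1.310) = 257.7099 Hz.
f_beat = |257.7099 − 262.1| = 4.39 Hz.

4.39 Hz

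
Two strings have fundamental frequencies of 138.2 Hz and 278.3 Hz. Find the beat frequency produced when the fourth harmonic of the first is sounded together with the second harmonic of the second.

3.8 Hz

Fourth harmonic of the first: 4·138.2 = 552.8 Hz.
Second harmonic of the second: 2·278.3 = 556.6 Hz.
f_beat = |552.8 − 556.6| = 3.8 Hz.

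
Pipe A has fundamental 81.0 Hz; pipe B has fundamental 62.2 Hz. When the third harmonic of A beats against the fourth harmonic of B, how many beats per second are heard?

5.8 Hz

Third harmonic of the first: 3·81.0 = 243.0 Hz.
Fourth harmonic of the second: 4·62.2 = 248.8 Hz.
f_beat = |243.0 − 248.8| = 5.8 Hz.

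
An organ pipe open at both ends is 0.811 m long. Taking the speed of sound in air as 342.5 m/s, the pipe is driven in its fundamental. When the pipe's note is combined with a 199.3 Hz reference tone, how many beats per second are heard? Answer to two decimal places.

11.86 Hz

Open pipe: f_n = n·v/(2L) = 1·342.5/(2·0.811) = 211.1591 Hz.
f_beat = |211.1591 − 199.3| = 11.86 Hz.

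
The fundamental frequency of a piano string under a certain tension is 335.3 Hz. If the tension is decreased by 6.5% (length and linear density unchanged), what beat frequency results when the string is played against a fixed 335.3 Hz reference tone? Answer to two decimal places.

For a string, f ∝ √T, so the new frequency is 335.3·√0.935 = 324.2197 Hz.
f_beat = |324.2197 − 335.3| = 11.08 Hz.

11.08 Hz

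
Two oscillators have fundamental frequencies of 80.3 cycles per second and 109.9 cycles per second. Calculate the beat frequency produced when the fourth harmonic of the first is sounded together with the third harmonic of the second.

Fourth harmonic of the first: 4·80.3 = 321.2 Hz.
Third harmonic of the second: 3·109.9 = 329.7 Hz.
f_beat = |321.2 − 329.7| = 8.5 Hz.

8.5 Hz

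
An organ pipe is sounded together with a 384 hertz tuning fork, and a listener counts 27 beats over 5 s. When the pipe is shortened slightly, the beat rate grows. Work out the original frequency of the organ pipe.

Beat frequency = 27/5 = 5.4 Hz.
|f − 384| = 5.4, so the organ pipe was at either 378.6 Hz or 389.4 Hz.
A shorter pipe has a higher fundamental; the adjustment raises the organ pipe's frequency.
The beat rate rose, so the adjustment moved the organ pipe further from 384 Hz — it was already above the reference.

389.4 Hz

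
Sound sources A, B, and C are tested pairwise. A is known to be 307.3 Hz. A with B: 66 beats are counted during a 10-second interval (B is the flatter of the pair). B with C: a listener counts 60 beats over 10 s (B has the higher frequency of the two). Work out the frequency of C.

294.7 Hz

A–B: Beat frequency = 66/10 = 6.6 Hz.
B is below A, so f_B = 307.3 − 6.6 = 300.7 Hz.
B–C: Beat frequency = 60/10 = 6 Hz.
C is below B, so f_C = 300.7 − 6 = 294.7 Hz.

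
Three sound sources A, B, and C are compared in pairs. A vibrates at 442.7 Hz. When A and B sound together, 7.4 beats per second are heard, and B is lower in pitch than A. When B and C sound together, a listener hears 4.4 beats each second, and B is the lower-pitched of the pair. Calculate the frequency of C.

B is below A, so f_B = 442.7 − 7.4 = 435.3 Hz.
C is above B, so f_C = 435.3 + 4.4 = 439.7 Hz.

439.7 Hz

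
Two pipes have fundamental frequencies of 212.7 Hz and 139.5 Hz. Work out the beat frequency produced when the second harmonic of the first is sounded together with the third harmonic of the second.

6.9 Hz

Second harmonic of the first: 2·212.7 = 425.4 Hz.
Third harmonic of the second: 3·139.5 = 418.5 Hz.
f_beat = |425.4 − 418.5| = 6.9 Hz.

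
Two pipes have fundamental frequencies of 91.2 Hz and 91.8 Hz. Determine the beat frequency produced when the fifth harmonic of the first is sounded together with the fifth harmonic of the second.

3.0 Hz

Fifth harmonic of the first: 5·91.2 = 456.0 Hz.
Fifth harmonic of the second: 5·91.8 = 459.0 Hz.
f_beat = |456.0 − 459.0| = 3.0 Hz.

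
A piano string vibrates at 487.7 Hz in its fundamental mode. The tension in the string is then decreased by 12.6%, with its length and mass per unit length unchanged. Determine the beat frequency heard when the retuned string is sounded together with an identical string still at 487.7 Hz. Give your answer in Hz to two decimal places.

For a string, f ∝ √T, so the new frequency is 487.7·√0.874 = 455.9408 Hz.
f_beat = |455.9408 − 487.7| = 31.76 Hz.

31.76 Hz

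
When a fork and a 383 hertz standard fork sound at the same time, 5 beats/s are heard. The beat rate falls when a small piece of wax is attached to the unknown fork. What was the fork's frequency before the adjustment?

388 Hz

|f − 383| = 5, so the fork was at either 378 Hz or 388 Hz.
Loading a fork with wax lowers its frequency; the adjustment lowers the fork's frequency.
The beat rate fell, so the adjustment moved the fork toward 383 Hz — it must have started above the reference.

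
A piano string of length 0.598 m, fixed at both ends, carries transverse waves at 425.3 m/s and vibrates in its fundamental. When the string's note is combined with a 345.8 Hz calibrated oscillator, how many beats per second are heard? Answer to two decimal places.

9.80 Hz

For a string fixed at both ends, f_n = n·v/(2L) = 1·425.3/(2·0.598) = 355.6020 Hz.
f_beat = |355.6020 − 345.8| = 9.80 Hz.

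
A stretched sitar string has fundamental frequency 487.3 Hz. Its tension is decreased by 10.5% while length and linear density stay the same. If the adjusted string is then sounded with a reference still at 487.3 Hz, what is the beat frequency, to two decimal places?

For a string, f ∝ √T, so the new frequency is 487.3·√0.895 = 461.0074 Hz.
f_beat = |461.0074 − 487.3| = 26.29 Hz.

26.29 Hz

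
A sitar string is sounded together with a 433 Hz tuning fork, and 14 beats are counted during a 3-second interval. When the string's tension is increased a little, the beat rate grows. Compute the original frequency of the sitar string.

Beat frequency = 14/3 = 4.6667 Hz.
|f − 433| = 4.6667, so the sitar string was at either 428.3333 Hz or 437.6667 Hz.
Higher tension means higher frequency; the adjustment raises the sitar string's frequency.
The beat rate rose, so the adjustment moved the sitar string further from 433 Hz — it was already above the reference.

437.6667 Hz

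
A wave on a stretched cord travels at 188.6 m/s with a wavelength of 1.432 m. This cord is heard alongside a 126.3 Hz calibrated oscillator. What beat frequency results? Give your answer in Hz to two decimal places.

Source frequency f = v/λ = 188.6/1.432 = 131.7039 Hz.
f_beat = |131.7039 − 126.3| = 5.40 Hz.

5.40 Hz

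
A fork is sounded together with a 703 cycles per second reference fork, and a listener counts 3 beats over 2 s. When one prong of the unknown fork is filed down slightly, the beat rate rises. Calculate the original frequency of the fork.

704.5 Hz

Beat frequency = 3/2 = 1.5 Hz.
|f − 703| = 1.5, so the fork was at either 701.5 Hz or 704.5 Hz.
Filing a prong removes mass and raises the fork's frequency; the adjustment raises the fork's frequency.
The beat rate rose, so the adjustment moved the fork further from 703 Hz — it was already above the reference.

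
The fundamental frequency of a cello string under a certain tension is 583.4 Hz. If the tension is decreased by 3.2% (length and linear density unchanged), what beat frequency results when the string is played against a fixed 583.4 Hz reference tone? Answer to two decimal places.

9.41 Hz

For a string, f ∝ √T, so the new frequency is 583.4·√0.968 = 573.9897 Hz.
f_beat = |573.9897 − 583.4| = 9.41 Hz.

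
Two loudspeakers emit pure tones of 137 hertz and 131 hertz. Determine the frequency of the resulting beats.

6 Hz

f_beat = |f₁ − f₂|.
|137 − 131| = 6 Hz.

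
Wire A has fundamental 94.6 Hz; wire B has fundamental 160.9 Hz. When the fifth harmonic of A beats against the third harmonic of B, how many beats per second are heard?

9.7 Hz

Fifth harmonic of the first: 5·94.6 = 473.0 Hz.
Third harmonic of the second: 3·160.9 = 482.7 Hz.
f_beat = |473.0 − 482.7| = 9.7 Hz.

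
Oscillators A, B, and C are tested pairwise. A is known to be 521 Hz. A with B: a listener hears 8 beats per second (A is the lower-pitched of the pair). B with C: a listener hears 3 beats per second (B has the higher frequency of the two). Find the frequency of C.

526 Hz

B is above A, so f_B = 521 + 8 = 529 Hz.
C is below B, so f_C = 529 − 3 = 526 Hz.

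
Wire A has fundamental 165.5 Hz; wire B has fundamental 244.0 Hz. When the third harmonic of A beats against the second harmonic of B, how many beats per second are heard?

Third harmonic of the first: 3·165.5 = 496.5 Hz.
Second harmonic of the second: 2·244.0 = 488.0 Hz.
f_beat = |496.5 − 488.0| = 8.5 Hz.

8.5 Hz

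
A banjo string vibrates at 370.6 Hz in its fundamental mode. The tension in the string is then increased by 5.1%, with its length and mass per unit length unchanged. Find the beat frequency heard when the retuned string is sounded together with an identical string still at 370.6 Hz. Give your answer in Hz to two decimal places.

9.33 Hz

For a string, f ∝ √T, so the new frequency is 370.6·√1.051 = 379.9328 Hz.
f_beat = |379.9328 − 370.6| = 9.33 Hz.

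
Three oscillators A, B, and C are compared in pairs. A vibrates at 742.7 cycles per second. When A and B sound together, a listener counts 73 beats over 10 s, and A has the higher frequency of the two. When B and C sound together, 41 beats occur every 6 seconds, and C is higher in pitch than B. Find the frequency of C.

A–B: Beat frequency = 73/10 = 7.3 Hz.
B is below A, so f_B = 742.7 − 7.3 = 735.4 Hz.
B–C: Beat frequency = 41/6 = 6.8333 Hz.
C is above B, so f_C = 735.4 + 6.8333 = 742.2333 Hz.

742.2333 Hz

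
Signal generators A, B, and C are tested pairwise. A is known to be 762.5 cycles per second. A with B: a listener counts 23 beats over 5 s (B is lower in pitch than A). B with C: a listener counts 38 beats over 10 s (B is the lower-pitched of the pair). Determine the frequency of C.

761.7 Hz

A–B: Beat frequency = 23/5 = 4.6 Hz.
B is below A, so f_B = 762.5 − 4.6 = 757.9 Hz.
B–C: Beat frequency = 38/10 = 3.8 Hz.
C is above B, so f_C = 757.9 + 3.8 = 761.7 Hz.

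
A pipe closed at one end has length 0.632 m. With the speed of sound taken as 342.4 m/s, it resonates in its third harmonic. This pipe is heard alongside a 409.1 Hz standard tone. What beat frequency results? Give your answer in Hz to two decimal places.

2.77 Hz

Closed pipe (odd harmonics): f_n = n·v/(4L) = 3·342.4/(4·0.632) = 406.3291 Hz.
f_beat = |406.3291 − 409.1| = 2.77 Hz.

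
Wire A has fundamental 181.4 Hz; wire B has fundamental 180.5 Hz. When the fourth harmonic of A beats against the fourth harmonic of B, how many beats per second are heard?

3.6 Hz

Fourth harmonic of the first: 4·181.4 = 725.6 Hz.
Fourth harmonic of the second: 4·180.5 = 722.0 Hz.
f_beat = |725.6 − 722.0| = 3.6 Hz.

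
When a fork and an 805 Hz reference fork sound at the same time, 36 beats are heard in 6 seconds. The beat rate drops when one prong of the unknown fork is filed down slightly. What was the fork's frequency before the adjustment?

Beat frequency = 36/6 = 6 Hz.
|f − 805| = 6, so the fork was at either 799 Hz or 811 Hz.
Filing a prong removes mass and raises the fork's frequency; the adjustment raises the fork's frequency.
The beat rate fell, so the adjustment moved the fork toward 805 Hz — it must have started below the reference.

799 Hz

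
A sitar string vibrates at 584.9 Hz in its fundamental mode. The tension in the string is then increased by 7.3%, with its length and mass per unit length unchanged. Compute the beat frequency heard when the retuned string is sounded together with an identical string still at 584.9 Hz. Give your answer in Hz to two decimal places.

20.97 Hz

For a string, f ∝ √T, so the new frequency is 584.9·√1.073 = 605.8728 Hz.
f_beat = |605.8728 − 584.9| = 20.97 Hz.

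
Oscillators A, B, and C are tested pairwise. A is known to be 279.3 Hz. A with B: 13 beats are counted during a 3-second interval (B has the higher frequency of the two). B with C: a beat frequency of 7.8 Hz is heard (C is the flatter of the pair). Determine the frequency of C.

A–B: Beat frequency = 13/3 = 4.3333 Hz.
B is above A, so f_B = 279.3 + 4.3333 = 283.6333 Hz.
C is below B, so f_C = 283.6333 − 7.8 = 275.8333 Hz.

275.8333 Hz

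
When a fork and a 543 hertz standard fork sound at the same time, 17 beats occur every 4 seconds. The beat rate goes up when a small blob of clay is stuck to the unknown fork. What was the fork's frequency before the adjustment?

538.75 Hz

Beat frequency = 17/4 = 4.25 Hz.
|f − 543| = 4.25, so the fork was at either 538.75 Hz or 547.25 Hz.
Adding mass to a fork lowers its frequency; the adjustment lowers the fork's frequency.
The beat rate rose, so the adjustment moved the fork further from 543 Hz — it was already below the reference.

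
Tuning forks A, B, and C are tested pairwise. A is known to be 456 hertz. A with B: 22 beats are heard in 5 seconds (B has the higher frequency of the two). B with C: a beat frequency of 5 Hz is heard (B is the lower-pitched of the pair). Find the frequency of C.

465.4 Hz

A–B: Beat frequency = 22/5 = 4.4 Hz.
B is above A, so f_B = 456 + 4.4 = 460.4 Hz.
C is above B, so f_C = 460.4 + 5 = 465.4 Hz.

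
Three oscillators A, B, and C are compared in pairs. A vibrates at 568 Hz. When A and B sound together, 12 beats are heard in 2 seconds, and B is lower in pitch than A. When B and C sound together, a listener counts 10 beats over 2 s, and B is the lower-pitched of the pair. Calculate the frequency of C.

A–B: Beat frequency = 12/2 = 6 Hz.
B is below A, so f_B = 568 − 6 = 562 Hz.
B–C: Beat frequency = 10/2 = 5 Hz.
C is above B, so f_C = 562 + 5 = 567 Hz.

567 Hz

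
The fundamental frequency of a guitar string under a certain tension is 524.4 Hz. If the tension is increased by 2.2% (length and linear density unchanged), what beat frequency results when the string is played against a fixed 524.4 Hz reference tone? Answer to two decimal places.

For a string, f ∝ √T, so the new frequency is 524.4·√1.022 = 530.1370 Hz.
f_beat = |530.1370 − 524.4| = 5.74 Hz.

5.74 Hz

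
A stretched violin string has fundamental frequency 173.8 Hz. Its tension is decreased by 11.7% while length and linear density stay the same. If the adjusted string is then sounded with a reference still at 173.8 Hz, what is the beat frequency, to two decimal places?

For a string, f ∝ √T, so the new frequency is 173.8·√0.883 = 163.3165 Hz.
f_beat = |163.3165 − 173.8| = 10.48 Hz.

10.48 Hz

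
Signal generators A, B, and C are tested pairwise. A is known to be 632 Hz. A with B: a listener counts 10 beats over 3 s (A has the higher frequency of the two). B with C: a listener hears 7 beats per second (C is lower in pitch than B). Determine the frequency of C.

621.6667 Hz

A–B: Beat frequency = 10/3 = 3.3333 Hz.
B is below A, so f_B = 632 − 3.3333 = 628.6667 Hz.
C is below B, so f_C = 628.6667 − 7 = 621.6667 Hz.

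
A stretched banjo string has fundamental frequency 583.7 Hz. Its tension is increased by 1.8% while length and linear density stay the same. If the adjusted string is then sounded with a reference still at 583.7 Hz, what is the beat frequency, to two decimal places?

5.23 Hz

For a string, f ∝ √T, so the new frequency is 583.7·√1.018 = 588.9299 Hz.
f_beat = |588.9299 − 583.7| = 5.23 Hz.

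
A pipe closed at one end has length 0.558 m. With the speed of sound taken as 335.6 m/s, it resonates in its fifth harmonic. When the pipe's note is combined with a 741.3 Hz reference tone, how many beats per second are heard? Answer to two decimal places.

10.49 Hz

Closed pipe (odd harmonics): f_n = n·v/(4L) = 5·335.6/(4·0.558) = 751.7921 Hz.
f_beat = |751.7921 − 741.3| = 10.49 Hz.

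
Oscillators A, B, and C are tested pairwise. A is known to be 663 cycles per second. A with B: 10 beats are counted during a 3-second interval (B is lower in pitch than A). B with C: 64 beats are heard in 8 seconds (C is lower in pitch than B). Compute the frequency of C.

651.6667 Hz

A–B: Beat frequency = 10/3 = 3.3333 Hz.
B is below A, so f_B = 663 − 3.3333 = 659.6667 Hz.
B–C: Beat frequency = 64/8 = 8 Hz.
C is below B, so f_C = 659.6667 − 8 = 651.6667 Hz.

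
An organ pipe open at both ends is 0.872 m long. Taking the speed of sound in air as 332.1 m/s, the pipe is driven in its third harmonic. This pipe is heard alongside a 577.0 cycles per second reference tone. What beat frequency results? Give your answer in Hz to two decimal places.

5.73 Hz

Open pipe: f_n = n·v/(2L) = 3·332.1/(2·0.872) = 571.2729 Hz.
f_beat = |571.2729 − 577.0| = 5.73 Hz.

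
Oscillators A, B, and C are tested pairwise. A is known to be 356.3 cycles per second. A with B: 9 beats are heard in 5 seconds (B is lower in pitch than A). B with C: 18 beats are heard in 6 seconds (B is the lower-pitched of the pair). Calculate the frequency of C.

357.5 Hz

A–B: Beat frequency = 9/5 = 1.8 Hz.
B is below A, so f_B = 356.3 − 1.8 = 354.5 Hz.
B–C: Beat frequency = 18/6 = 3 Hz.
C is above B, so f_C = 354.5 + 3 = 357.5 Hz.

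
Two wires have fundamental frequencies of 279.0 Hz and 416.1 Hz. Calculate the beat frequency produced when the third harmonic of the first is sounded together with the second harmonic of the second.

Third harmonic of the first: 3·279.0 = 837.0 Hz.
Second harmonic of the second: 2·416.1 = 832.2 Hz.
f_beat = |837.0 − 832.2| = 4.8 Hz.

4.8 Hz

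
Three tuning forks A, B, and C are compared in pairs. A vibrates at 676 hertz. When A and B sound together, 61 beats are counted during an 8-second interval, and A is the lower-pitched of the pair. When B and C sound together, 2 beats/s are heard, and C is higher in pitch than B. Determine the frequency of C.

685.625 Hz

A–B: Beat frequency = 61/8 = 7.625 Hz.
B is above A, so f_B = 676 + 7.625 = 683.625 Hz.
C is above B, so f_C = 683.625 + 2 = 685.625 Hz.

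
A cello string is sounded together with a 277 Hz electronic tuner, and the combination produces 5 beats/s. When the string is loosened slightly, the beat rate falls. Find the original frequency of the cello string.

|f − 277| = 5, so the cello string was at either 272 Hz or 282 Hz.
Reducing tension lowers a string's frequency; the adjustment lowers the cello string's frequency.
The beat rate fell, so the adjustment moved the cello string toward 277 Hz — it must have started above the reference.

282 Hz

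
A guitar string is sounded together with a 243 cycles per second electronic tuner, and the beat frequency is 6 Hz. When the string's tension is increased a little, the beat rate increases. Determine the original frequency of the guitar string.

|f − 243| = 6, so the guitar string was at either 237 Hz or 249 Hz.
Higher tension means higher frequency; the adjustment raises the guitar string's frequency.
The beat rate rose, so the adjustment moved the guitar string further from 243 Hz — it was already above the reference.

249 Hz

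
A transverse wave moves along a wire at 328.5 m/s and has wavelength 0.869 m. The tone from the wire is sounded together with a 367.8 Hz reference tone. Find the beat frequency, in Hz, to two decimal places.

Source frequency f = v/λ = 328.5/0.869 = 378.0207 Hz.
f_beat = |378.0207 − 367.8| = 10.22 Hz.

10.22 Hz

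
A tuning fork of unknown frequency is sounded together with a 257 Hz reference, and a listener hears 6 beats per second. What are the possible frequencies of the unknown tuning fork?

251 Hz or 263 Hz

|f − 257| = 6, so f = 257 ± 6.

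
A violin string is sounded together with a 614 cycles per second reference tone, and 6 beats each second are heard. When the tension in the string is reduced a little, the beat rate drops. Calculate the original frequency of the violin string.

620 Hz

|f − 614| = 6, so the violin string was at either 608 Hz or 620 Hz.
Lower tension means lower frequency; the adjustment lowers the violin string's frequency.
The beat rate fell, so the adjustment moved the violin string toward 614 Hz — it must have started above the reference.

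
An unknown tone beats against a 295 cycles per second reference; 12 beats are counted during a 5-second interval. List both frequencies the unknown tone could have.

292.6 Hz or 297.4 Hz

Beat frequency = 12/5 = 2.4 Hz.
|f − 295| = 2.4, so f = 295 ± 2.4.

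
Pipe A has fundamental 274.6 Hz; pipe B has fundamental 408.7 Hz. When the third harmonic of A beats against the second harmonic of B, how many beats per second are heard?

Third harmonic of the first: 3·274.6 = 823.8 Hz.
Second harmonic of the second: 2·408.7 = 817.4 Hz.
f_beat = |823.8 − 817.4| = 6.4 Hz.

6.4 Hz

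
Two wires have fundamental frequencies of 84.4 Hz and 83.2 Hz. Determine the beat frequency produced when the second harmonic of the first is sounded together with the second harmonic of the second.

2.4 Hz

Second harmonic of the first: 2·84.4 = 168.8 Hz.
Second harmonic of the second: 2·83.2 = 166.4 Hz.
f_beat = |168.8 − 166.4| = 2.4 Hz.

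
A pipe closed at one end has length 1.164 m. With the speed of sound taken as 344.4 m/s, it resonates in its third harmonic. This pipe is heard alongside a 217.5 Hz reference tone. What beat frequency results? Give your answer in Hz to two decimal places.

Closed pipe (odd harmonics): f_n = n·v/(4L) = 3·344.4/(4·1.164) = 221.9072 Hz.
f_beat = |221.9072 − 217.5| = 4.41 Hz.

4.41 Hz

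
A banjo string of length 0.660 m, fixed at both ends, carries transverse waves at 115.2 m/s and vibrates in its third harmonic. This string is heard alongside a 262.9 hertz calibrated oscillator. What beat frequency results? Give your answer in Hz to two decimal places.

For a string fixed at both ends, f_n = n·v/(2L) = 3·115.2/(2·0.660) = 261.8182 Hz.
f_beat = |261.8182 − 262.9| = 1.08 Hz.

1.08 Hz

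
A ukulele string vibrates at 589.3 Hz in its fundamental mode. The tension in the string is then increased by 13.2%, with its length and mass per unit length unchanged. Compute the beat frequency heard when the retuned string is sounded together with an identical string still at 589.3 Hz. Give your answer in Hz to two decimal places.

37.69 Hz

For a string, f ∝ √T, so the new frequency is 589.3·√1.132 = 626.9886 Hz.
f_beat = |626.9886 − 589.3| = 37.69 Hz.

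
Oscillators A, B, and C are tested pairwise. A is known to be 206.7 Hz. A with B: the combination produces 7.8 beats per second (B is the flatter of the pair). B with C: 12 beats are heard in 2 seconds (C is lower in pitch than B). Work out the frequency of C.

192.9 Hz

B is below A, so f_B = 206.7 − 7.8 = 198.9 Hz.
B–C: Beat frequency = 12/2 = 6 Hz.
C is below B, so f_C = 198.9 − 6 = 192.9 Hz.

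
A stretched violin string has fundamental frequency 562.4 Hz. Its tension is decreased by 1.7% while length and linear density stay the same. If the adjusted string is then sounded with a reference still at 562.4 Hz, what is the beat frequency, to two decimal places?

For a string, f ∝ √T, so the new frequency is 562.4·√0.983 = 557.5991 Hz.
f_beat = |557.5991 − 562.4| = 4.80 Hz.

4.80 Hz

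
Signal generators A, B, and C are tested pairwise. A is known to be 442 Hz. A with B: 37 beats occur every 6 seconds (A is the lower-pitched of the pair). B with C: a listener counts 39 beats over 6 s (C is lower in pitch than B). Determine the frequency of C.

441.6667 Hz

A–B: Beat frequency = 37/6 = 6.1667 Hz.
B is above A, so f_B = 442 + 6.1667 = 448.1667 Hz.
B–C: Beat frequency = 39/6 = 6.5 Hz.
C is below B, so f_C = 448.1667 − 6.5 = 441.6667 Hz.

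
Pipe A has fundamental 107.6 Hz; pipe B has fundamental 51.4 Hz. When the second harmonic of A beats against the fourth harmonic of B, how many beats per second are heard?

9.6 Hz

Second harmonic of the first: 2·107.6 = 215.2 Hz.
Fourth harmonic of the second: 4·51.4 = 205.6 Hz.
f_beat = |215.2 − 205.6| = 9.6 Hz.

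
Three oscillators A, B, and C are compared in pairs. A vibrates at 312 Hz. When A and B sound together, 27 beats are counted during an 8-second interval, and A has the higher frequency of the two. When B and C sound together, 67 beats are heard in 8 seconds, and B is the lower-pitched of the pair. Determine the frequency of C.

A–B: Beat frequency = 27/8 = 3.375 Hz.
B is below A, so f_B = 312 − 3.375 = 308.625 Hz.
B–C: Beat frequency = 67/8 = 8.375 Hz.
C is above B, so f_C = 308.625 + 8.375 = 317 Hz.

317 Hz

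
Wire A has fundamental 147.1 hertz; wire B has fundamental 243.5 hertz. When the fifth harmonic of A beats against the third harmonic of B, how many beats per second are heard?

5.0 Hz

Fifth harmonic of the first: 5·147.1 = 735.5 Hz.
Third harmonic of the second: 3·243.5 = 730.5 Hz.
f_beat = |735.5 − 730.5| = 5.0 Hz.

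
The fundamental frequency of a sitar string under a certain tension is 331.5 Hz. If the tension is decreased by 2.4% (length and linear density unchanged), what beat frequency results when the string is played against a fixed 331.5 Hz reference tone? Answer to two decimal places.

4.00 Hz

For a string, f ∝ √T, so the new frequency is 331.5·√0.976 = 327.4978 Hz.
f_beat = |327.4978 − 331.5| = 4.00 Hz.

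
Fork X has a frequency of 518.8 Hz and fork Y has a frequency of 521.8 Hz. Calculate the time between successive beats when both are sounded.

f_beat = |518.8 − 521.8| = 3 Hz.
Beat period T = 1 / f_beat = 1 / 3 s.

0.333 s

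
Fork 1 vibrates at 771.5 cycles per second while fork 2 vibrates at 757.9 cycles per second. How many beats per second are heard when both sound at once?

The beat frequency equals the magnitude of the frequency difference.
|771.5 − 757.9| = 13.6 Hz.

13.6 Hz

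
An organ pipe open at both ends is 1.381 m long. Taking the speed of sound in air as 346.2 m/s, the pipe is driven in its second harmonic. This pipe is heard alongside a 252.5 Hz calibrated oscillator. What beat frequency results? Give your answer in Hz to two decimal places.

Open pipe: f_n = n·v/(2L) = 2·346.2/(2·1.381) = 250.6879 Hz.
f_beat = |250.6879 − 252.5| = 1.81 Hz.

1.81 Hz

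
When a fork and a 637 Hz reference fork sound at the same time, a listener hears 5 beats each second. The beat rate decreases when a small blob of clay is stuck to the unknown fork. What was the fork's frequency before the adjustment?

642 Hz

|f − 637| = 5, so the fork was at either 632 Hz or 642 Hz.
Adding mass to a fork lowers its frequency; the adjustment lowers the fork's frequency.
The beat rate fell, so the adjustment moved the fork toward 637 Hz — it must have started above the reference.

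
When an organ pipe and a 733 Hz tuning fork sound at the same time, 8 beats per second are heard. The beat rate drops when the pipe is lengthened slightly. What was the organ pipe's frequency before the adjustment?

741 Hz

|f − 733| = 8, so the organ pipe was at either 725 Hz or 741 Hz.
A longer pipe has a lower fundamental; the adjustment lowers the organ pipe's frequency.
The beat rate fell, so the adjustment moved the organ pipe toward 733 Hz — it must have started above the reference.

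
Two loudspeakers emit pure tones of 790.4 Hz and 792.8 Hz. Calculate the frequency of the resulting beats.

The beat frequency equals the magnitude of the frequency difference.
|790.4 − 792.8| = 2.4 Hz.

2.4 Hz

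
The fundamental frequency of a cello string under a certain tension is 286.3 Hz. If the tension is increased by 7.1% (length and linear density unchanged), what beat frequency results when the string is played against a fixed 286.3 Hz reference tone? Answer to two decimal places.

9.99 Hz

For a string, f ∝ √T, so the new frequency is 286.3·√1.071 = 296.2894 Hz.
f_beat = |296.2894 − 286.3| = 9.99 Hz.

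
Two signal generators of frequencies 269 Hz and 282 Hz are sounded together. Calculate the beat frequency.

13 Hz

The beat frequency equals the magnitude of the frequency difference.
|269 − 282| = 13 Hz.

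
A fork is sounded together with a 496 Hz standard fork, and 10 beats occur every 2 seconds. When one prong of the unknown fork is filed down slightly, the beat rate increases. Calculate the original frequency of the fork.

Beat frequency = 10/2 = 5 Hz.
|f − 496| = 5, so the fork was at either 491 Hz or 501 Hz.
Filing a prong removes mass and raises the fork's frequency; the adjustment raises the fork's frequency.
The beat rate rose, so the adjustment moved the fork further from 496 Hz — it was already above the reference.

501 Hz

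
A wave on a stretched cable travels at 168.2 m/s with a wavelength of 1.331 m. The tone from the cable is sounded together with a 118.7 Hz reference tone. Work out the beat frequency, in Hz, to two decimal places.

7.67 Hz

Source frequency f = v/λ = 168.2/1.331 = 126.3711 Hz.
f_beat = |126.3711 − 118.7| = 7.67 Hz.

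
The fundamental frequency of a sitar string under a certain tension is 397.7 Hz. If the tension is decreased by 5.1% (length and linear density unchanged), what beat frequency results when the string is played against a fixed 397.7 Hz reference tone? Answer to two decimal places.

For a string, f ∝ √T, so the new frequency is 397.7·√0.949 = 387.4259 Hz.
f_beat = |387.4259 − 397.7| = 10.27 Hz.

10.27 Hz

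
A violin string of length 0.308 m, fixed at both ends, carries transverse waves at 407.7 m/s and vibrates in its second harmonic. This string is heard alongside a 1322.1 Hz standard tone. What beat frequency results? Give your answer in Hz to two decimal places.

1.60 Hz

For a string fixed at both ends, f_n = n·v/(2L) = 2·407.7/(2·0.308) = 1323.7013 Hz.
f_beat = |1323.7013 − 1322.1| = 1.60 Hz.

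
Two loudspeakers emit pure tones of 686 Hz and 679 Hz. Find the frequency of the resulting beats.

7 Hz

Beats arise from superposition of two nearby frequencies; the beat rate is |f₁ − f₂|.
|686 − 679| = 7 Hz.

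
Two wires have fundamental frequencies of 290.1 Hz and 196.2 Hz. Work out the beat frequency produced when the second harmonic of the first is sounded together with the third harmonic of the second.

Second harmonic of the first: 2·290.1 = 580.2 Hz.
Third harmonic of the second: 3·196.2 = 588.6 Hz.
f_beat = |580.2 − 588.6| = 8.4 Hz.

8.4 Hz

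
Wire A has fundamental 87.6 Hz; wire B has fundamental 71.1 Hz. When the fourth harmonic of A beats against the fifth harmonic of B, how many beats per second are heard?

5.1 Hz

Fourth harmonic of the first: 4·87.6 = 350.4 Hz.
Fifth harmonic of the second: 5·71.1 = 355.5 Hz.
f_beat = |350.4 − 355.5| = 5.1 Hz.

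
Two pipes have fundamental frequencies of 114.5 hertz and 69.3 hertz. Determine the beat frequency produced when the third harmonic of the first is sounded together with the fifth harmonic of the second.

Third harmonic of the first: 3·114.5 = 343.5 Hz.
Fifth harmonic of the second: 5·69.3 = 346.5 Hz.
f_beat = |343.5 − 346.5| = 3.0 Hz.

3.0 Hz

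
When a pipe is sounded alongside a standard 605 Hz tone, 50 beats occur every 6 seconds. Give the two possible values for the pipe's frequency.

596.6667 Hz or 613.3333 Hz

Beat frequency = 50/6 = 8.3333 Hz.
|f − 605| = 8.3333, so f = 605 ± 8.3333.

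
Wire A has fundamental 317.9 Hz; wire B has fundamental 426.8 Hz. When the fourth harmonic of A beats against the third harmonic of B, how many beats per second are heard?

Fourth harmonic of the first: 4·317.9 = 1271.6 Hz.
Third harmonic of the second: 3·426.8 = 1280.4 Hz.
f_beat = |1271.6 − 1280.4| = 8.8 Hz.

8.8 Hz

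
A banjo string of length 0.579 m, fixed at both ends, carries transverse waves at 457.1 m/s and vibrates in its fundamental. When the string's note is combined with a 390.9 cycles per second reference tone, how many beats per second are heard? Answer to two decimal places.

3.83 Hz

For a string fixed at both ends, f_n = n·v/(2L) = 1·457.1/(2·0.579) = 394.7323 Hz.
f_beat = |394.7323 − 390.9| = 3.83 Hz.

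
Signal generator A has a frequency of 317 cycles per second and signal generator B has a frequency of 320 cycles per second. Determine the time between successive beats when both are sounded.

0.333 s

f_beat = |317 − 320| = 3 Hz.
Beat period T = 1 / f_beat = 1 / 3 s.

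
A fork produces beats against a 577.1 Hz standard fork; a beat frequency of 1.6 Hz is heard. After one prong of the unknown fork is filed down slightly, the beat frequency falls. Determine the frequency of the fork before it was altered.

575.5 Hz

|f − 577.1| = 1.6, so the fork was at either 575.5 Hz or 578.7 Hz.
Filing a prong removes mass and raises the fork's frequency; the adjustment raises the fork's frequency.
The beat rate fell, so the adjustment moved the fork toward 577.1 Hz — it must have started below the reference.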